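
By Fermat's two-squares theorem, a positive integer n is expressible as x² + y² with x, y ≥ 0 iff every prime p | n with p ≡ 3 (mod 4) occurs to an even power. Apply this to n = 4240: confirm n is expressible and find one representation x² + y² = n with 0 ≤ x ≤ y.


Step 1: Factor n = 4240 = 2^4 · 5 · 53.
Step 2: Check the mod-4 condition on each prime factor: 2 = 2 (special); 5 ≡ 1 (mod 4), exponent 1; 53 ≡ 1 (mod 4), exponent 1.
All primes ≡ 3 (mod 4) appear to even exponent (or don't appear), so by the two-squares theorem n IS expressible as a sum of two squares.
Step 3: Build a representation. Group n = k² · m with k = 4 and m = 5 · 53 = 265 (a product of primes ≡ 1 (mod 4)); a representation of m scales to one of n via (k·x)² + (k·y)² = k²(x² + y²). Each prime p ≡ 1 (mod 4) is itself a sum of two squares; find a² by testing p − a² for a perfect square:
  5: 5 − 1² = 4 = 2² ⇒ 5 = 1² + 2².
  53: 53 − 1² = 52, 53 − 2² = 49 = 7² ⇒ 53 = 2² + 7².
  Combine using the Brahmagupta–Fibonacci identity (a² + b²)(c² + d²) = (ac − bd)² + (ad + bc)² = (ac + bd)² + (ad − bc)²:
  5 · 53 = 265: from (1² + 2²)(2² + 7²), take (1·2 − 2·7, 1·7 + 2·2) = (2 − 14, 7 + 4) = (-12, 11); dropping signs (only squares matter) gives (12, 11); check 12² + 11² = 144 + 121 = 265 ✓.
  Scale by k = 4: (4·12, 4·11) = (48, 44).
Step 4: Order so x ≤ y and verify: 44² + 48² = 1936 + 2304 = 4240 = n. ✓

n = 4240 = 44² + 48² (one valid representation with x ≤ y).


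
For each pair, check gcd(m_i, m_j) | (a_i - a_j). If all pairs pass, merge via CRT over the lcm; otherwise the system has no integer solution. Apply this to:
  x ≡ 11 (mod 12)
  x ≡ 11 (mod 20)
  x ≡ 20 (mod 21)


Moduli 12, 20, 21 are not pairwise coprime, so CRT works modulo lcm(m_i) when all pairwise compatibility conditions hold.
Pairwise compatibility: gcd(m_i, m_j) must divide a_i - a_j for every pair.
Merge one congruence at a time:
  Start: x ≡ 11 (mod 12).
  Combine with x ≡ 11 (mod 20): gcd(12, 20) = 4; 11 - 11 = 0, which IS divisible by 4, so compatible.
    Write x = 11 + 12·t and substitute into x ≡ 11 (mod 20): 12·t ≡ 11 − 11 = 0 (mod 20).
    Divide the congruence (and modulus) by g = 4: 3·t ≡ 0 (mod 5).
    The inverse of 3 mod 5 is 2 (since 3·2 = 6 = 1·5 + 1), so t ≡ 2·0 = 0 ≡ 0 (mod 5).
    Then x = 11 + 12·0 = 11, valid modulo lcm(12, 20) = 60: x ≡ 11 (mod 60).
  Combine with x ≡ 20 (mod 21): gcd(60, 21) = 3; 20 - 11 = 9, which IS divisible by 3, so compatible.
    Write x = 11 + 60·t and substitute into x ≡ 20 (mod 21): 60·t ≡ 20 − 11 = 9 (mod 21).
    Divide the congruence (and modulus) by g = 3: 20·t ≡ 3 (mod 7).
    Reduce coefficients mod 7: 6·t ≡ 3 (mod 7).
    The inverse of 6 mod 7 is 6 (since 6·6 = 36 = 5·7 + 1), so t ≡ 6·3 = 18 ≡ 4 (mod 7).
    Then x = 11 + 60·4 = 251, valid modulo lcm(60, 21) = 420: x ≡ 251 (mod 420).
Verify: 251 mod 12 = 11, 251 mod 20 = 11, 251 mod 21 = 20.

x ≡ 251 (mod 420).


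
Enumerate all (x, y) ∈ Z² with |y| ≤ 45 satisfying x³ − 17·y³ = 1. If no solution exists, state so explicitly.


The equation is x³ - 17y³ = 1. For fixed y, x³ = 17·y³ + 1, so a solution requires the RHS to be a perfect cube.
Strategy: iterate y from -45 to 45, compute RHS = 17·y³ + 1, and check whether it is a (positive or negative) perfect cube.
Check small values of y:
  y = 0: RHS = 1 = (1)³ ⇒ x = 1 works.
  y = 1: RHS = 18 is not a perfect cube.
  y = -1: RHS = -16 is not a perfect cube.
  y = 2: RHS = 137 is not a perfect cube.
  y = -2: RHS = -135 is not a perfect cube.
  y = 3: RHS = 460 is not a perfect cube.
  y = -3: RHS = -458 is not a perfect cube.
Continuing, at y = 7: RHS = 5832 = (18)³ ⇒ x = 18 works.
Searching the remaining y in |y| ≤ 45 finds no further solutions.
Collected solutions: (1, 0), (18, 7).

Solutions (with |y| ≤ 45): (1, 0), (18, 7).


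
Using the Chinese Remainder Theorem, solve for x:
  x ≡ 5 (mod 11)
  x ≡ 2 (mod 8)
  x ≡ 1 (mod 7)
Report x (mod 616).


Moduli 11, 8, 7 are pairwise coprime; by CRT there is a unique solution modulo M = 11 · 8 · 7 = 616.
Solve pairwise, accumulating the modulus:
  Start with x ≡ 5 (mod 11).
  Combine with x ≡ 2 (mod 8): since gcd(11, 8) = 1, we get a unique residue mod 88.
    Write x = 5 + 11·t and substitute into x ≡ 2 (mod 8): 11·t ≡ 2 − 5 = -3 (mod 8).
    Reduce coefficients mod 8: 3·t ≡ 5 (mod 8).
    The inverse of 3 mod 8 is 3 (since 3·3 = 9 = 1·8 + 1), so t ≡ 3·5 = 15 ≡ 7 (mod 8).
    Then x = 5 + 11·7 = 82, valid modulo lcm(11, 8) = 88: x ≡ 82 (mod 88).
  Combine with x ≡ 1 (mod 7): since gcd(88, 7) = 1, we get a unique residue mod 616.
    Write x = 82 + 88·t and substitute into x ≡ 1 (mod 7): 88·t ≡ 1 − 82 = -81 (mod 7).
    Reduce coefficients mod 7: 4·t ≡ 3 (mod 7).
    The inverse of 4 mod 7 is 2 (since 4·2 = 8 = 1·7 + 1), so t ≡ 2·3 = 6 ≡ 6 (mod 7).
    Then x = 82 + 88·6 = 610, valid modulo lcm(88, 7) = 616: x ≡ 610 (mod 616).
Verify: 610 mod 11 = 5 ✓, 610 mod 8 = 2 ✓, 610 mod 7 = 1 ✓.

x ≡ 610 (mod 616).


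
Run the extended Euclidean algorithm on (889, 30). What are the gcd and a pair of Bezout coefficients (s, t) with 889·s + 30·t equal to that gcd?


Euclidean algorithm on (889, 30) — divide until remainder is 0:
  889 = 29 · 30 + 19
  30 = 1 · 19 + 11
  19 = 1 · 11 + 8
  11 = 1 · 8 + 3
  8 = 2 · 3 + 2
  3 = 1 · 2 + 1
  2 = 2 · 1 + 0
gcd(889, 30) = 1.
Track Bezout coefficients alongside the remainders: start with r₀ = 889 = a·1 + b·0 (s = 1, t = 0) and r₁ = 30 = a·0 + b·1 (s = 0, t = 1); each new remainder r_{k+1} = r_{k-1} − q_k·r_k inherits s_{k+1} = s_{k-1} − q_k·s_k, t_{k+1} = t_{k-1} − q_k·t_k, so r_k = a·s_k + b·t_k at every step:
  q = 29: r = 19, s = 1 − 29·0 = 1, t = 0 − 29·1 = -29  (check: 889·1 + 30·(-29) = 19)
  q = 1: r = 11, s = 0 − 1·1 = -1, t = 1 − 1·(-29) = 30  (check: 889·(-1) + 30·30 = 11)
  q = 1: r = 8, s = 1 − 1·(-1) = 2, t = -29 − 1·30 = -59  (check: 889·2 + 30·(-59) = 8)
  q = 1: r = 3, s = -1 − 1·2 = -3, t = 30 − 1·(-59) = 89  (check: 889·(-3) + 30·89 = 3)
  q = 2: r = 2, s = 2 − 2·(-3) = 8, t = -59 − 2·89 = -237  (check: 889·8 + 30·(-237) = 2)
  q = 1: r = 1, s = -3 − 1·8 = -11, t = 89 − 1·(-237) = 326  (check: 889·(-11) + 30·326 = 1)
The row with r = 1 (the gcd) gives the Bezout coefficients s = -11, t = 326.
Result: 889 · (-11) + 30 · (326) = 1.

gcd(889, 30) = 1; s = -11, t = 326 (check: 889·(-11) + 30·326 = 1).


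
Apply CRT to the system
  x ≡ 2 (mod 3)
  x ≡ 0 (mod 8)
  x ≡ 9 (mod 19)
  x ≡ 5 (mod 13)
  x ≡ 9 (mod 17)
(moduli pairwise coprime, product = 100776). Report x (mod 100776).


Product of moduli M = 3 · 8 · 19 · 13 · 17 = 100776.
Merge one congruence at a time:
  Start: x ≡ 2 (mod 3).
  Combine with x ≡ 0 (mod 8); new modulus lcm = 24.
    Write x = 2 + 3·t and substitute into x ≡ 0 (mod 8): 3·t ≡ 0 − 2 = -2 (mod 8).
    Reduce coefficients mod 8: 3·t ≡ 6 (mod 8).
    The inverse of 3 mod 8 is 3 (since 3·3 = 9 = 1·8 + 1), so t ≡ 3·6 = 18 ≡ 2 (mod 8).
    Then x = 2 + 3·2 = 8, valid modulo lcm(3, 8) = 24: x ≡ 8 (mod 24).
  Combine with x ≡ 9 (mod 19); new modulus lcm = 456.
    Write x = 8 + 24·t and substitute into x ≡ 9 (mod 19): 24·t ≡ 9 − 8 = 1 (mod 19).
    Reduce coefficients mod 19: 5·t ≡ 1 (mod 19).
    The inverse of 5 mod 19 is 4 (since 5·4 = 20 = 1·19 + 1), so t ≡ 4·1 = 4 ≡ 4 (mod 19).
    Then x = 8 + 24·4 = 104, valid modulo lcm(24, 19) = 456: x ≡ 104 (mod 456).
  Combine with x ≡ 5 (mod 13); new modulus lcm = 5928.
    Write x = 104 + 456·t and substitute into x ≡ 5 (mod 13): 456·t ≡ 5 − 104 = -99 (mod 13).
    Reduce coefficients mod 13: 1·t ≡ 5 (mod 13).
    So t ≡ 5 (mod 13).
    Then x = 104 + 456·5 = 2384, valid modulo lcm(456, 13) = 5928: x ≡ 2384 (mod 5928).
  Combine with x ≡ 9 (mod 17); new modulus lcm = 100776.
    Write x = 2384 + 5928·t and substitute into x ≡ 9 (mod 17): 5928·t ≡ 9 − 2384 = -2375 (mod 17).
    Reduce coefficients mod 17: 12·t ≡ 5 (mod 17).
    The inverse of 12 mod 17 is 10 (since 12·10 = 120 = 7·17 + 1), so t ≡ 10·5 = 50 ≡ 16 (mod 17).
    Then x = 2384 + 5928·16 = 97232, valid modulo lcm(5928, 17) = 100776: x ≡ 97232 (mod 100776).
Verify against each original: 97232 mod 3 = 2, 97232 mod 8 = 0, 97232 mod 19 = 9, 97232 mod 13 = 5, 97232 mod 17 = 9.

x ≡ 97232 (mod 100776).


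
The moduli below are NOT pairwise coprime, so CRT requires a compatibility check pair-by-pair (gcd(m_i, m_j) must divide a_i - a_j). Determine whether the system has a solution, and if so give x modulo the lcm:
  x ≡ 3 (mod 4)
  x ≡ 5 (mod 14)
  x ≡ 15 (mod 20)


Moduli 4, 14, 20 are not pairwise coprime, so CRT works modulo lcm(m_i) when all pairwise compatibility conditions hold.
Pairwise compatibility: gcd(m_i, m_j) must divide a_i - a_j for every pair.
Merge one congruence at a time:
  Start: x ≡ 3 (mod 4).
  Combine with x ≡ 5 (mod 14): gcd(4, 14) = 2; 5 - 3 = 2, which IS divisible by 2, so compatible.
    Write x = 3 + 4·t and substitute into x ≡ 5 (mod 14): 4·t ≡ 5 − 3 = 2 (mod 14).
    Divide the congruence (and modulus) by g = 2: 2·t ≡ 1 (mod 7).
    The inverse of 2 mod 7 is 4 (since 2·4 = 8 = 1·7 + 1), so t ≡ 4·1 = 4 ≡ 4 (mod 7).
    Then x = 3 + 4·4 = 19, valid modulo lcm(4, 14) = 28: x ≡ 19 (mod 28).
  Combine with x ≡ 15 (mod 20): gcd(28, 20) = 4; 15 - 19 = -4, which IS divisible by 4, so compatible.
    Write x = 19 + 28·t and substitute into x ≡ 15 (mod 20): 28·t ≡ 15 − 19 = -4 (mod 20).
    Divide the congruence (and modulus) by g = 4: 7·t ≡ -1 (mod 5).
    Reduce coefficients mod 5: 2·t ≡ 4 (mod 5).
    The inverse of 2 mod 5 is 3 (since 2·3 = 6 = 1·5 + 1), so t ≡ 3·4 = 12 ≡ 2 (mod 5).
    Then x = 19 + 28·2 = 75, valid modulo lcm(28, 20) = 140: x ≡ 75 (mod 140).
Verify: 75 mod 4 = 3, 75 mod 14 = 5, 75 mod 20 = 15.

x ≡ 75 (mod 140).


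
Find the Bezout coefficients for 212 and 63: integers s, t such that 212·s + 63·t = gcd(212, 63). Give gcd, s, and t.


Euclidean algorithm on (212, 63) — divide until remainder is 0:
  212 = 3 · 63 + 23
  63 = 2 · 23 + 17
  23 = 1 · 17 + 6
  17 = 2 · 6 + 5
  6 = 1 · 5 + 1
  5 = 5 · 1 + 0
gcd(212, 63) = 1.
Track Bezout coefficients alongside the remainders: start with r₀ = 212 = a·1 + b·0 (s = 1, t = 0) and r₁ = 63 = a·0 + b·1 (s = 0, t = 1); each new remainder r_{k+1} = r_{k-1} − q_k·r_k inherits s_{k+1} = s_{k-1} − q_k·s_k, t_{k+1} = t_{k-1} − q_k·t_k, so r_k = a·s_k + b·t_k at every step:
  q = 3: r = 23, s = 1 − 3·0 = 1, t = 0 − 3·1 = -3  (check: 212·1 + 63·(-3) = 23)
  q = 2: r = 17, s = 0 − 2·1 = -2, t = 1 − 2·(-3) = 7  (check: 212·(-2) + 63·7 = 17)
  q = 1: r = 6, s = 1 − 1·(-2) = 3, t = -3 − 1·7 = -10  (check: 212·3 + 63·(-10) = 6)
  q = 2: r = 5, s = -2 − 2·3 = -8, t = 7 − 2·(-10) = 27  (check: 212·(-8) + 63·27 = 5)
  q = 1: r = 1, s = 3 − 1·(-8) = 11, t = -10 − 1·27 = -37  (check: 212·11 + 63·(-37) = 1)
The row with r = 1 (the gcd) gives the Bezout coefficients s = 11, t = -37.
Result: 212 · (11) + 63 · (-37) = 1.

gcd(212, 63) = 1; s = 11, t = -37 (check: 212·11 + 63·(-37) = 1).


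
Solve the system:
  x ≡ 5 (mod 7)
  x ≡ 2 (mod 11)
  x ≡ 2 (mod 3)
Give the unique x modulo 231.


Moduli 7, 11, 3 are pairwise coprime; by CRT there is a unique solution modulo M = 7 · 11 · 3 = 231.
Solve pairwise, accumulating the modulus:
  Start with x ≡ 5 (mod 7).
  Combine with x ≡ 2 (mod 11): since gcd(7, 11) = 1, we get a unique residue mod 77.
    Write x = 5 + 7·t and substitute into x ≡ 2 (mod 11): 7·t ≡ 2 − 5 = -3 (mod 11).
    Reduce coefficients mod 11: 7·t ≡ 8 (mod 11).
    The inverse of 7 mod 11 is 8 (since 7·8 = 56 = 5·11 + 1), so t ≡ 8·8 = 64 ≡ 9 (mod 11).
    Then x = 5 + 7·9 = 68, valid modulo lcm(7, 11) = 77: x ≡ 68 (mod 77).
  Combine with x ≡ 2 (mod 3): since gcd(77, 3) = 1, we get a unique residue mod 231.
    Write x = 68 + 77·t and substitute into x ≡ 2 (mod 3): 77·t ≡ 2 − 68 = -66 (mod 3).
    Reduce coefficients mod 3: 2·t ≡ 0 (mod 3).
    The inverse of 2 mod 3 is 2 (since 2·2 = 4 = 1·3 + 1), so t ≡ 2·0 = 0 ≡ 0 (mod 3).
    Then x = 68 + 77·0 = 68, valid modulo lcm(77, 3) = 231: x ≡ 68 (mod 231).
Verify: 68 mod 7 = 5 ✓, 68 mod 11 = 2 ✓, 68 mod 3 = 2 ✓.

x ≡ 68 (mod 231).


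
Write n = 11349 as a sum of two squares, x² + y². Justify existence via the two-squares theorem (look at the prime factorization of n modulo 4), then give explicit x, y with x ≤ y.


Step 1: Factor n = 11349 = 3^2 · 13 · 97.
Step 2: Check the mod-4 condition on each prime factor: 3 ≡ 3 (mod 4), exponent 2 (must be even); 13 ≡ 1 (mod 4), exponent 1; 97 ≡ 1 (mod 4), exponent 1.
All primes ≡ 3 (mod 4) appear to even exponent (or don't appear), so by the two-squares theorem n IS expressible as a sum of two squares.
Step 3: Build a representation. Group n = k² · m with k = 3 and m = 13 · 97 = 1261 (a product of primes ≡ 1 (mod 4)); a representation of m scales to one of n via (k·x)² + (k·y)² = k²(x² + y²). Each prime p ≡ 1 (mod 4) is itself a sum of two squares; find a² by testing p − a² for a perfect square:
  13: 13 − 1² = 12, 13 − 2² = 9 = 3² ⇒ 13 = 2² + 3².
  97: 97 − 1² = 96, 97 − 2² = 93, 97 − 3² = 88, 97 − 4² = 81 = 9² ⇒ 97 = 4² + 9².
  Combine using the Brahmagupta–Fibonacci identity (a² + b²)(c² + d²) = (ac − bd)² + (ad + bc)² = (ac + bd)² + (ad − bc)²:
  13 · 97 = 1261: from (2² + 3²)(4² + 9²), take (2·4 − 3·9, 2·9 + 3·4) = (8 − 27, 18 + 12) = (-19, 30); dropping signs (only squares matter) gives (19, 30); check 19² + 30² = 361 + 900 = 1261 ✓.
  Scale by k = 3: (3·19, 3·30) = (57, 90).
Step 4: Order so x ≤ y and verify: 57² + 90² = 3249 + 8100 = 11349 = n. ✓

n = 11349 = 57² + 90² (one valid representation with x ≤ y).


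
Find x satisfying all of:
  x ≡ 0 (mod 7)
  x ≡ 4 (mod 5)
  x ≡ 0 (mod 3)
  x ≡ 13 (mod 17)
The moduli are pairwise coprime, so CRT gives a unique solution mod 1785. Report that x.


Product of moduli M = 7 · 5 · 3 · 17 = 1785.
Merge one congruence at a time:
  Start: x ≡ 0 (mod 7).
  Combine with x ≡ 4 (mod 5); new modulus lcm = 35.
    Write x = 0 + 7·t and substitute into x ≡ 4 (mod 5): 7·t ≡ 4 − 0 = 4 (mod 5).
    Reduce coefficients mod 5: 2·t ≡ 4 (mod 5).
    The inverse of 2 mod 5 is 3 (since 2·3 = 6 = 1·5 + 1), so t ≡ 3·4 = 12 ≡ 2 (mod 5).
    Then x = 0 + 7·2 = 14, valid modulo lcm(7, 5) = 35: x ≡ 14 (mod 35).
  Combine with x ≡ 0 (mod 3); new modulus lcm = 105.
    Write x = 14 + 35·t and substitute into x ≡ 0 (mod 3): 35·t ≡ 0 − 14 = -14 (mod 3).
    Reduce coefficients mod 3: 2·t ≡ 1 (mod 3).
    The inverse of 2 mod 3 is 2 (since 2·2 = 4 = 1·3 + 1), so t ≡ 2·1 = 2 ≡ 2 (mod 3).
    Then x = 14 + 35·2 = 84, valid modulo lcm(35, 3) = 105: x ≡ 84 (mod 105).
  Combine with x ≡ 13 (mod 17); new modulus lcm = 1785.
    Write x = 84 + 105·t and substitute into x ≡ 13 (mod 17): 105·t ≡ 13 − 84 = -71 (mod 17).
    Reduce coefficients mod 17: 3·t ≡ 14 (mod 17).
    The inverse of 3 mod 17 is 6 (since 3·6 = 18 = 1·17 + 1), so t ≡ 6·14 = 84 ≡ 16 (mod 17).
    Then x = 84 + 105·16 = 1764, valid modulo lcm(105, 17) = 1785: x ≡ 1764 (mod 1785).
Verify against each original: 1764 mod 7 = 0, 1764 mod 5 = 4, 1764 mod 3 = 0, 1764 mod 17 = 13.

x ≡ 1764 (mod 1785).


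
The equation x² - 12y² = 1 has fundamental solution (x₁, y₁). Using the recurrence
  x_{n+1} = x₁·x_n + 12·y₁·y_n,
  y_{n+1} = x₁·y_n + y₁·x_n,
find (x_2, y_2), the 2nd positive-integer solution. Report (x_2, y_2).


Step 1: Find the fundamental solution (x₁, y₁) of x² - 12y² = 1.
  Expand √12 as a continued fraction. a₀ = ⌊√12⌋ = 3; iterate m_{k+1} = d_k·a_k − m_k, d_{k+1} = (12 − m_{k+1}²)/d_k, a_{k+1} = ⌊(a₀ + m_{k+1})/d_{k+1}⌋ (starting m₀ = 0, d₀ = 1), with convergents p_k = a_k·p_{k-1} + p_{k-2}, q_k = a_k·q_{k-1} + q_{k-2} (p₋₁ = 1, q₋₁ = 0):
  k = 0: a₀ = 3; p₀/q₀ = 3/1; p₀² − 12·q₀² = 9 − 12 = -3.
  k = 1: m = 3, d = 3, a = ⌊(3 + 3)/3⌋ = 2; p/q = (2·3 + 1)/(2·1 + 0) = 7/2; p² − 12·q² = 49 − 48 = 1.
  The first convergent with p² − 12·q² = 1 gives the fundamental solution (x₁, y₁) = (7, 2).
Step 2: Apply the recurrence (x_{n+1}, y_{n+1}) = (x₁x_n + 12y₁y_n, x₁y_n + y₁x_n) repeatedly.
  From (x_1, y_1) = (7, 2): x_2 = 7·7 + 12·2·2 = 97; y_2 = 7·2 + 2·7 = 28.
Step 3: Verify x_2² - 12·y_2² = 9409 - 9408 = 1 (should be 1). ✓

(x_1, y_1) = (7, 2); (x_2, y_2) = (97, 28).


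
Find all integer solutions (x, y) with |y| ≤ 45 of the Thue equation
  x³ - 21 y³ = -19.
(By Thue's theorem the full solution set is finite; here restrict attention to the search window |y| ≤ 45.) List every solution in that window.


The equation is x³ - 21y³ = -19. For fixed y, x³ = 21·y³ − 19, so a solution requires the RHS to be a perfect cube.
Strategy: iterate y from -45 to 45, compute RHS = 21·y³ − 19, and check whether it is a (positive or negative) perfect cube.
Check small values of y:
  y = 0: RHS = -19 is not a perfect cube.
  y = 1: RHS = 2 is not a perfect cube.
  y = -1: RHS = -40 is not a perfect cube.
  y = 2: RHS = 149 is not a perfect cube.
  y = -2: RHS = -187 is not a perfect cube.
  y = 3: RHS = 548 is not a perfect cube.
  y = -3: RHS = -586 is not a perfect cube.
Continuing the search up to |y| = 45 finds no solutions either.
No (x, y) in the scanned range satisfies the equation.

No integer solutions with |y| ≤ 45.


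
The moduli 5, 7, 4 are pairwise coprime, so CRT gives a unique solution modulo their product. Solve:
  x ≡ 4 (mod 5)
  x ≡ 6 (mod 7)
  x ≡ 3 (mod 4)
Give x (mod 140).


Moduli 5, 7, 4 are pairwise coprime; by CRT there is a unique solution modulo M = 5 · 7 · 4 = 140.
Solve pairwise, accumulating the modulus:
  Start with x ≡ 4 (mod 5).
  Combine with x ≡ 6 (mod 7): since gcd(5, 7) = 1, we get a unique residue mod 35.
    Write x = 4 + 5·t and substitute into x ≡ 6 (mod 7): 5·t ≡ 6 − 4 = 2 (mod 7).
    The inverse of 5 mod 7 is 3 (since 5·3 = 15 = 2·7 + 1), so t ≡ 3·2 = 6 ≡ 6 (mod 7).
    Then x = 4 + 5·6 = 34, valid modulo lcm(5, 7) = 35: x ≡ 34 (mod 35).
  Combine with x ≡ 3 (mod 4): since gcd(35, 4) = 1, we get a unique residue mod 140.
    Write x = 34 + 35·t and substitute into x ≡ 3 (mod 4): 35·t ≡ 3 − 34 = -31 (mod 4).
    Reduce coefficients mod 4: 3·t ≡ 1 (mod 4).
    The inverse of 3 mod 4 is 3 (since 3·3 = 9 = 2·4 + 1), so t ≡ 3·1 = 3 ≡ 3 (mod 4).
    Then x = 34 + 35·3 = 139, valid modulo lcm(35, 4) = 140: x ≡ 139 (mod 140).
Verify: 139 mod 5 = 4 ✓, 139 mod 7 = 6 ✓, 139 mod 4 = 3 ✓.

x ≡ 139 (mod 140).


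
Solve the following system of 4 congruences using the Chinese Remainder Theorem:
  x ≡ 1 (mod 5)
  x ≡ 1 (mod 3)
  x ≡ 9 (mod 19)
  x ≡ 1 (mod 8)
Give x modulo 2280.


Product of moduli M = 5 · 3 · 19 · 8 = 2280.
Merge one congruence at a time:
  Start: x ≡ 1 (mod 5).
  Combine with x ≡ 1 (mod 3); new modulus lcm = 15.
    Write x = 1 + 5·t and substitute into x ≡ 1 (mod 3): 5·t ≡ 1 − 1 = 0 (mod 3).
    Reduce coefficients mod 3: 2·t ≡ 0 (mod 3).
    The inverse of 2 mod 3 is 2 (since 2·2 = 4 = 1·3 + 1), so t ≡ 2·0 = 0 ≡ 0 (mod 3).
    Then x = 1 + 5·0 = 1, valid modulo lcm(5, 3) = 15: x ≡ 1 (mod 15).
  Combine with x ≡ 9 (mod 19); new modulus lcm = 285.
    Write x = 1 + 15·t and substitute into x ≡ 9 (mod 19): 15·t ≡ 9 − 1 = 8 (mod 19).
    The inverse of 15 mod 19 is 14 (since 15·14 = 210 = 11·19 + 1), so t ≡ 14·8 = 112 ≡ 17 (mod 19).
    Then x = 1 + 15·17 = 256, valid modulo lcm(15, 19) = 285: x ≡ 256 (mod 285).
  Combine with x ≡ 1 (mod 8); new modulus lcm = 2280.
    Write x = 256 + 285·t and substitute into x ≡ 1 (mod 8): 285·t ≡ 1 − 256 = -255 (mod 8).
    Reduce coefficients mod 8: 5·t ≡ 1 (mod 8).
    The inverse of 5 mod 8 is 5 (since 5·5 = 25 = 3·8 + 1), so t ≡ 5·1 = 5 ≡ 5 (mod 8).
    Then x = 256 + 285·5 = 1681, valid modulo lcm(285, 8) = 2280: x ≡ 1681 (mod 2280).
Verify against each original: 1681 mod 5 = 1, 1681 mod 3 = 1, 1681 mod 19 = 9, 1681 mod 8 = 1.

x ≡ 1681 (mod 2280).


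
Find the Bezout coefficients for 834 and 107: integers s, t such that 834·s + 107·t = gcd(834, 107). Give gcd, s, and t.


Euclidean algorithm on (834, 107) — divide until remainder is 0:
  834 = 7 · 107 + 85
  107 = 1 · 85 + 22
  85 = 3 · 22 + 19
  22 = 1 · 19 + 3
  19 = 6 · 3 + 1
  3 = 3 · 1 + 0
gcd(834, 107) = 1.
Track Bezout coefficients alongside the remainders: start with r₀ = 834 = a·1 + b·0 (s = 1, t = 0) and r₁ = 107 = a·0 + b·1 (s = 0, t = 1); each new remainder r_{k+1} = r_{k-1} − q_k·r_k inherits s_{k+1} = s_{k-1} − q_k·s_k, t_{k+1} = t_{k-1} − q_k·t_k, so r_k = a·s_k + b·t_k at every step:
  q = 7: r = 85, s = 1 − 7·0 = 1, t = 0 − 7·1 = -7  (check: 834·1 + 107·(-7) = 85)
  q = 1: r = 22, s = 0 − 1·1 = -1, t = 1 − 1·(-7) = 8  (check: 834·(-1) + 107·8 = 22)
  q = 3: r = 19, s = 1 − 3·(-1) = 4, t = -7 − 3·8 = -31  (check: 834·4 + 107·(-31) = 19)
  q = 1: r = 3, s = -1 − 1·4 = -5, t = 8 − 1·(-31) = 39  (check: 834·(-5) + 107·39 = 3)
  q = 6: r = 1, s = 4 − 6·(-5) = 34, t = -31 − 6·39 = -265  (check: 834·34 + 107·(-265) = 1)
The row with r = 1 (the gcd) gives the Bezout coefficients s = 34, t = -265.
Result: 834 · (34) + 107 · (-265) = 1.

gcd(834, 107) = 1; s = 34, t = -265 (check: 834·34 + 107·(-265) = 1).


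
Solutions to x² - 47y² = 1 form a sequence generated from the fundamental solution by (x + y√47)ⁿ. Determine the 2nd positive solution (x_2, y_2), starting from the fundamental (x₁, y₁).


Step 1: Find the fundamental solution (x₁, y₁) of x² - 47y² = 1.
  Expand √47 as a continued fraction. a₀ = ⌊√47⌋ = 6; iterate m_{k+1} = d_k·a_k − m_k, d_{k+1} = (47 − m_{k+1}²)/d_k, a_{k+1} = ⌊(a₀ + m_{k+1})/d_{k+1}⌋ (starting m₀ = 0, d₀ = 1), with convergents p_k = a_k·p_{k-1} + p_{k-2}, q_k = a_k·q_{k-1} + q_{k-2} (p₋₁ = 1, q₋₁ = 0):
  k = 0: a₀ = 6; p₀/q₀ = 6/1; p₀² − 47·q₀² = 36 − 47 = -11.
  k = 1: m = 6, d = 11, a = ⌊(6 + 6)/11⌋ = 1; p/q = (1·6 + 1)/(1·1 + 0) = 7/1; p² − 47·q² = 49 − 47 = 2.
  k = 2: m = 5, d = 2, a = ⌊(6 + 5)/2⌋ = 5; p/q = (5·7 + 6)/(5·1 + 1) = 41/6; p² − 47·q² = 1681 − 1692 = -11.
  k = 3: m = 5, d = 11, a = ⌊(6 + 5)/11⌋ = 1; p/q = (1·41 + 7)/(1·6 + 1) = 48/7; p² − 47·q² = 2304 − 2303 = 1.
  The first convergent with p² − 47·q² = 1 gives the fundamental solution (x₁, y₁) = (48, 7).
Step 2: Apply the recurrence (x_{n+1}, y_{n+1}) = (x₁x_n + 47y₁y_n, x₁y_n + y₁x_n) repeatedly.
  From (x_1, y_1) = (48, 7): x_2 = 48·48 + 47·7·7 = 4607; y_2 = 48·7 + 7·48 = 672.
Step 3: Verify x_2² - 47·y_2² = 21224449 - 21224448 = 1 (should be 1). ✓

(x_1, y_1) = (48, 7); (x_2, y_2) = (4607, 672).


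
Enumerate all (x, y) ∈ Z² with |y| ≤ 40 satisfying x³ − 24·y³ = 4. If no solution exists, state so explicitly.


The equation is x³ - 24y³ = 4. For fixed y, x³ = 24·y³ + 4, so a solution requires the RHS to be a perfect cube.
Strategy: iterate y from -40 to 40, compute RHS = 24·y³ + 4, and check whether it is a (positive or negative) perfect cube.
Check small values of y:
  y = 0: RHS = 4 is not a perfect cube.
  y = 1: RHS = 28 is not a perfect cube.
  y = -1: RHS = -20 is not a perfect cube.
  y = 2: RHS = 196 is not a perfect cube.
  y = -2: RHS = -188 is not a perfect cube.
  y = 3: RHS = 652 is not a perfect cube.
  y = -3: RHS = -644 is not a perfect cube.
Continuing the search up to |y| = 40 finds no solutions either.
No (x, y) in the scanned range satisfies the equation.

No integer solutions with |y| ≤ 40.


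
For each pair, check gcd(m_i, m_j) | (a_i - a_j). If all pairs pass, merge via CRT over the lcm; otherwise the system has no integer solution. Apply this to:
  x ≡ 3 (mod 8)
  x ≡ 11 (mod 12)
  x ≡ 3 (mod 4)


Moduli 8, 12, 4 are not pairwise coprime, so CRT works modulo lcm(m_i) when all pairwise compatibility conditions hold.
Pairwise compatibility: gcd(m_i, m_j) must divide a_i - a_j for every pair.
Merge one congruence at a time:
  Start: x ≡ 3 (mod 8).
  Combine with x ≡ 11 (mod 12): gcd(8, 12) = 4; 11 - 3 = 8, which IS divisible by 4, so compatible.
    Write x = 3 + 8·t and substitute into x ≡ 11 (mod 12): 8·t ≡ 11 − 3 = 8 (mod 12).
    Divide the congruence (and modulus) by g = 4: 2·t ≡ 2 (mod 3).
    The inverse of 2 mod 3 is 2 (since 2·2 = 4 = 1·3 + 1), so t ≡ 2·2 = 4 ≡ 1 (mod 3).
    Then x = 3 + 8·1 = 11, valid modulo lcm(8, 12) = 24: x ≡ 11 (mod 24).
  Combine with x ≡ 3 (mod 4): gcd(24, 4) = 4; 3 - 11 = -8, which IS divisible by 4, so compatible.
    Write x = 11 + 24·t and substitute into x ≡ 3 (mod 4): 24·t ≡ 3 − 11 = -8 (mod 4).
    Divide the congruence (and modulus) by g = 4: 6·t ≡ -2 (mod 1).
    Modulo 1 every t works; take t = 0.
    Then x = 11 + 24·0 = 11, valid modulo lcm(24, 4) = 24: x ≡ 11 (mod 24).
Verify: 11 mod 8 = 3, 11 mod 12 = 11, 11 mod 4 = 3.

x ≡ 11 (mod 24).


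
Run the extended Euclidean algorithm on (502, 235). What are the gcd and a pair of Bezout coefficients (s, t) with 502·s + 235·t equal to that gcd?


Euclidean algorithm on (502, 235) — divide until remainder is 0:
  502 = 2 · 235 + 32
  235 = 7 · 32 + 11
  32 = 2 · 11 + 10
  11 = 1 · 10 + 1
  10 = 10 · 1 + 0
gcd(502, 235) = 1.
Track Bezout coefficients alongside the remainders: start with r₀ = 502 = a·1 + b·0 (s = 1, t = 0) and r₁ = 235 = a·0 + b·1 (s = 0, t = 1); each new remainder r_{k+1} = r_{k-1} − q_k·r_k inherits s_{k+1} = s_{k-1} − q_k·s_k, t_{k+1} = t_{k-1} − q_k·t_k, so r_k = a·s_k + b·t_k at every step:
  q = 2: r = 32, s = 1 − 2·0 = 1, t = 0 − 2·1 = -2  (check: 502·1 + 235·(-2) = 32)
  q = 7: r = 11, s = 0 − 7·1 = -7, t = 1 − 7·(-2) = 15  (check: 502·(-7) + 235·15 = 11)
  q = 2: r = 10, s = 1 − 2·(-7) = 15, t = -2 − 2·15 = -32  (check: 502·15 + 235·(-32) = 10)
  q = 1: r = 1, s = -7 − 1·15 = -22, t = 15 − 1·(-32) = 47  (check: 502·(-22) + 235·47 = 1)
The row with r = 1 (the gcd) gives the Bezout coefficients s = -22, t = 47.
Result: 502 · (-22) + 235 · (47) = 1.

gcd(502, 235) = 1; s = -22, t = 47 (check: 502·(-22) + 235·47 = 1).


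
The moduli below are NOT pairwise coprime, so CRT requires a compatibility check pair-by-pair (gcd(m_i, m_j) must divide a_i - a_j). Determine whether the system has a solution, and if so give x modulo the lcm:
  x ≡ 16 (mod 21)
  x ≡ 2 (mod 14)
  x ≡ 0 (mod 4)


Moduli 21, 14, 4 are not pairwise coprime, so CRT works modulo lcm(m_i) when all pairwise compatibility conditions hold.
Pairwise compatibility: gcd(m_i, m_j) must divide a_i - a_j for every pair.
Merge one congruence at a time:
  Start: x ≡ 16 (mod 21).
  Combine with x ≡ 2 (mod 14): gcd(21, 14) = 7; 2 - 16 = -14, which IS divisible by 7, so compatible.
    Write x = 16 + 21·t and substitute into x ≡ 2 (mod 14): 21·t ≡ 2 − 16 = -14 (mod 14).
    Divide the congruence (and modulus) by g = 7: 3·t ≡ -2 (mod 2).
    Reduce coefficients mod 2: 1·t ≡ 0 (mod 2).
    So t ≡ 0 (mod 2).
    Then x = 16 + 21·0 = 16, valid modulo lcm(21, 14) = 42: x ≡ 16 (mod 42).
  Combine with x ≡ 0 (mod 4): gcd(42, 4) = 2; 0 - 16 = -16, which IS divisible by 2, so compatible.
    Write x = 16 + 42·t and substitute into x ≡ 0 (mod 4): 42·t ≡ 0 − 16 = -16 (mod 4).
    Divide the congruence (and modulus) by g = 2: 21·t ≡ -8 (mod 2).
    Reduce coefficients mod 2: 1·t ≡ 0 (mod 2).
    So t ≡ 0 (mod 2).
    Then x = 16 + 42·0 = 16, valid modulo lcm(42, 4) = 84: x ≡ 16 (mod 84).
Verify: 16 mod 21 = 16, 16 mod 14 = 2, 16 mod 4 = 0.

x ≡ 16 (mod 84).


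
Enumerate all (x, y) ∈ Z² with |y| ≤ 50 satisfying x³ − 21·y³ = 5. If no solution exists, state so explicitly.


The equation is x³ - 21y³ = 5. For fixed y, x³ = 21·y³ + 5, so a solution requires the RHS to be a perfect cube.
Strategy: iterate y from -50 to 50, compute RHS = 21·y³ + 5, and check whether it is a (positive or negative) perfect cube.
Check small values of y:
  y = 0: RHS = 5 is not a perfect cube.
  y = 1: RHS = 26 is not a perfect cube.
  y = -1: RHS = -16 is not a perfect cube.
  y = 2: RHS = 173 is not a perfect cube.
  y = -2: RHS = -163 is not a perfect cube.
  y = 3: RHS = 572 is not a perfect cube.
  y = -3: RHS = -562 is not a perfect cube.
Continuing the search up to |y| = 50 finds no solutions either.
No (x, y) in the scanned range satisfies the equation.

No integer solutions with |y| ≤ 50.


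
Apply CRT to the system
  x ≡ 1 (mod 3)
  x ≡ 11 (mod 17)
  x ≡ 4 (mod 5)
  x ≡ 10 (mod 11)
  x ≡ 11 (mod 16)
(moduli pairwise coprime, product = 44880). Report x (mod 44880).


Product of moduli M = 3 · 17 · 5 · 11 · 16 = 44880.
Merge one congruence at a time:
  Start: x ≡ 1 (mod 3).
  Combine with x ≡ 11 (mod 17); new modulus lcm = 51.
    Write x = 1 + 3·t and substitute into x ≡ 11 (mod 17): 3·t ≡ 11 − 1 = 10 (mod 17).
    The inverse of 3 mod 17 is 6 (since 3·6 = 18 = 1·17 + 1), so t ≡ 6·10 = 60 ≡ 9 (mod 17).
    Then x = 1 + 3·9 = 28, valid modulo lcm(3, 17) = 51: x ≡ 28 (mod 51).
  Combine with x ≡ 4 (mod 5); new modulus lcm = 255.
    Write x = 28 + 51·t and substitute into x ≡ 4 (mod 5): 51·t ≡ 4 − 28 = -24 (mod 5).
    Reduce coefficients mod 5: 1·t ≡ 1 (mod 5).
    So t ≡ 1 (mod 5).
    Then x = 28 + 51·1 = 79, valid modulo lcm(51, 5) = 255: x ≡ 79 (mod 255).
  Combine with x ≡ 10 (mod 11); new modulus lcm = 2805.
    Write x = 79 + 255·t and substitute into x ≡ 10 (mod 11): 255·t ≡ 10 − 79 = -69 (mod 11).
    Reduce coefficients mod 11: 2·t ≡ 8 (mod 11).
    The inverse of 2 mod 11 is 6 (since 2·6 = 12 = 1·11 + 1), so t ≡ 6·8 = 48 ≡ 4 (mod 11).
    Then x = 79 + 255·4 = 1099, valid modulo lcm(255, 11) = 2805: x ≡ 1099 (mod 2805).
  Combine with x ≡ 11 (mod 16); new modulus lcm = 44880.
    Write x = 1099 + 2805·t and substitute into x ≡ 11 (mod 16): 2805·t ≡ 11 − 1099 = -1088 (mod 16).
    Reduce coefficients mod 16: 5·t ≡ 0 (mod 16).
    The inverse of 5 mod 16 is 13 (since 5·13 = 65 = 4·16 + 1), so t ≡ 13·0 = 0 ≡ 0 (mod 16).
    Then x = 1099 + 2805·0 = 1099, valid modulo lcm(2805, 16) = 44880: x ≡ 1099 (mod 44880).
Verify against each original: 1099 mod 3 = 1, 1099 mod 17 = 11, 1099 mod 5 = 4, 1099 mod 11 = 10, 1099 mod 16 = 11.

x ≡ 1099 (mod 44880).


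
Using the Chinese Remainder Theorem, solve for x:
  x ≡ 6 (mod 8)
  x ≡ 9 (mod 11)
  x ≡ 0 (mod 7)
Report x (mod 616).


Moduli 8, 11, 7 are pairwise coprime; by CRT there is a unique solution modulo M = 8 · 11 · 7 = 616.
Solve pairwise, accumulating the modulus:
  Start with x ≡ 6 (mod 8).
  Combine with x ≡ 9 (mod 11): since gcd(8, 11) = 1, we get a unique residue mod 88.
    Write x = 6 + 8·t and substitute into x ≡ 9 (mod 11): 8·t ≡ 9 − 6 = 3 (mod 11).
    The inverse of 8 mod 11 is 7 (since 8·7 = 56 = 5·11 + 1), so t ≡ 7·3 = 21 ≡ 10 (mod 11).
    Then x = 6 + 8·10 = 86, valid modulo lcm(8, 11) = 88: x ≡ 86 (mod 88).
  Combine with x ≡ 0 (mod 7): since gcd(88, 7) = 1, we get a unique residue mod 616.
    Write x = 86 + 88·t and substitute into x ≡ 0 (mod 7): 88·t ≡ 0 − 86 = -86 (mod 7).
    Reduce coefficients mod 7: 4·t ≡ 5 (mod 7).
    The inverse of 4 mod 7 is 2 (since 4·2 = 8 = 1·7 + 1), so t ≡ 2·5 = 10 ≡ 3 (mod 7).
    Then x = 86 + 88·3 = 350, valid modulo lcm(88, 7) = 616: x ≡ 350 (mod 616).
Verify: 350 mod 8 = 6 ✓, 350 mod 11 = 9 ✓, 350 mod 7 = 0 ✓.

x ≡ 350 (mod 616).


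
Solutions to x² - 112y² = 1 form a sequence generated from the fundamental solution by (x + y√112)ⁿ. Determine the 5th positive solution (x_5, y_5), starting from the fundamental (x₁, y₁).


Step 1: Find the fundamental solution (x₁, y₁) of x² - 112y² = 1.
  Expand √112 as a continued fraction. a₀ = ⌊√112⌋ = 10; iterate m_{k+1} = d_k·a_k − m_k, d_{k+1} = (112 − m_{k+1}²)/d_k, a_{k+1} = ⌊(a₀ + m_{k+1})/d_{k+1}⌋ (starting m₀ = 0, d₀ = 1), with convergents p_k = a_k·p_{k-1} + p_{k-2}, q_k = a_k·q_{k-1} + q_{k-2} (p₋₁ = 1, q₋₁ = 0):
  k = 0: a₀ = 10; p₀/q₀ = 10/1; p₀² − 112·q₀² = 100 − 112 = -12.
  k = 1: m = 10, d = 12, a = ⌊(10 + 10)/12⌋ = 1; p/q = (1·10 + 1)/(1·1 + 0) = 11/1; p² − 112·q² = 121 − 112 = 9.
  k = 2: m = 2, d = 9, a = ⌊(10 + 2)/9⌋ = 1; p/q = (1·11 + 10)/(1·1 + 1) = 21/2; p² − 112·q² = 441 − 448 = -7.
  k = 3: m = 7, d = 7, a = ⌊(10 + 7)/7⌋ = 2; p/q = (2·21 + 11)/(2·2 + 1) = 53/5; p² − 112·q² = 2809 − 2800 = 9.
  k = 4: m = 7, d = 9, a = ⌊(10 + 7)/9⌋ = 1; p/q = (1·53 + 21)/(1·5 + 2) = 74/7; p² − 112·q² = 5476 − 5488 = -12.
  k = 5: m = 2, d = 12, a = ⌊(10 + 2)/12⌋ = 1; p/q = (1·74 + 53)/(1·7 + 5) = 127/12; p² − 112·q² = 16129 − 16128 = 1.
  The first convergent with p² − 112·q² = 1 gives the fundamental solution (x₁, y₁) = (127, 12).
Step 2: Apply the recurrence (x_{n+1}, y_{n+1}) = (x₁x_n + 112y₁y_n, x₁y_n + y₁x_n) repeatedly.
  From (x_1, y_1) = (127, 12): x_2 = 127·127 + 112·12·12 = 32257; y_2 = 127·12 + 12·127 = 3048.
  From (x_2, y_2) = (32257, 3048): x_3 = 127·32257 + 112·12·3048 = 8193151; y_3 = 127·3048 + 12·32257 = 774180.
  From (x_3, y_3) = (8193151, 774180): x_4 = 127·8193151 + 112·12·774180 = 2081028097; y_4 = 127·774180 + 12·8193151 = 196638672.
  From (x_4, y_4) = (2081028097, 196638672): x_5 = 127·2081028097 + 112·12·196638672 = 528572943487; y_5 = 127·196638672 + 12·2081028097 = 49945448508.
Step 3: Verify x_5² - 112·y_5² = 279389356586511295719169 - 279389356586511295719168 = 1 (should be 1). ✓

(x_1, y_1) = (127, 12); (x_5, y_5) = (528572943487, 49945448508).


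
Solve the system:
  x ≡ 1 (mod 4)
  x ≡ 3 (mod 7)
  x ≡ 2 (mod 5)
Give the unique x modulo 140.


Moduli 4, 7, 5 are pairwise coprime; by CRT there is a unique solution modulo M = 4 · 7 · 5 = 140.
Solve pairwise, accumulating the modulus:
  Start with x ≡ 1 (mod 4).
  Combine with x ≡ 3 (mod 7): since gcd(4, 7) = 1, we get a unique residue mod 28.
    Write x = 1 + 4·t and substitute into x ≡ 3 (mod 7): 4·t ≡ 3 − 1 = 2 (mod 7).
    The inverse of 4 mod 7 is 2 (since 4·2 = 8 = 1·7 + 1), so t ≡ 2·2 = 4 ≡ 4 (mod 7).
    Then x = 1 + 4·4 = 17, valid modulo lcm(4, 7) = 28: x ≡ 17 (mod 28).
  Combine with x ≡ 2 (mod 5): since gcd(28, 5) = 1, we get a unique residue mod 140.
    Write x = 17 + 28·t and substitute into x ≡ 2 (mod 5): 28·t ≡ 2 − 17 = -15 (mod 5).
    Reduce coefficients mod 5: 3·t ≡ 0 (mod 5).
    The inverse of 3 mod 5 is 2 (since 3·2 = 6 = 1·5 + 1), so t ≡ 2·0 = 0 ≡ 0 (mod 5).
    Then x = 17 + 28·0 = 17, valid modulo lcm(28, 5) = 140: x ≡ 17 (mod 140).
Verify: 17 mod 4 = 1 ✓, 17 mod 7 = 3 ✓, 17 mod 5 = 2 ✓.

x ≡ 17 (mod 140).


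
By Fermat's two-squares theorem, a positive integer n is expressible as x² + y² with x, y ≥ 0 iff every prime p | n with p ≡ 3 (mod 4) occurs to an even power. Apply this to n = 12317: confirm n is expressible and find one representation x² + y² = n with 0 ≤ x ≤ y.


Step 1: Factor n = 12317 = 109 · 113.
Step 2: Check the mod-4 condition on each prime factor: 109 ≡ 1 (mod 4), exponent 1; 113 ≡ 1 (mod 4), exponent 1.
All primes ≡ 3 (mod 4) appear to even exponent (or don't appear), so by the two-squares theorem n IS expressible as a sum of two squares.
Step 3: Build a representation. Here n = 109 · 113 is a product of primes ≡ 1 (mod 4). Each prime p ≡ 1 (mod 4) is itself a sum of two squares; find a² by testing p − a² for a perfect square:
  109: 109 − 1² = 108, 109 − 2² = 105, 109 − 3² = 100 = 10² ⇒ 109 = 3² + 10².
  113: 113 − 1² = 112, 113 − 2² = 109, 113 − 3² = 104, 113 − 4² = 97, 113 − 5² = 88, 113 − 6² = 77, 113 − 7² = 64 = 8² ⇒ 113 = 7² + 8².
  Combine using the Brahmagupta–Fibonacci identity (a² + b²)(c² + d²) = (ac − bd)² + (ad + bc)² = (ac + bd)² + (ad − bc)²:
  109 · 113 = 12317: from (3² + 10²)(7² + 8²), take (3·7 − 10·8, 3·8 + 10·7) = (21 − 80, 24 + 70) = (-59, 94); dropping signs (only squares matter) gives (59, 94); check 59² + 94² = 3481 + 8836 = 12317 ✓.
Step 4: Order so x ≤ y and verify: 59² + 94² = 3481 + 8836 = 12317 = n. ✓

n = 12317 = 59² + 94² (one valid representation with x ≤ y).


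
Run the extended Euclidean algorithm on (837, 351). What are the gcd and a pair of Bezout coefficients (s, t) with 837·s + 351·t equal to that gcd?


Euclidean algorithm on (837, 351) — divide until remainder is 0:
  837 = 2 · 351 + 135
  351 = 2 · 135 + 81
  135 = 1 · 81 + 54
  81 = 1 · 54 + 27
  54 = 2 · 27 + 0
gcd(837, 351) = 27.
Track Bezout coefficients alongside the remainders: start with r₀ = 837 = a·1 + b·0 (s = 1, t = 0) and r₁ = 351 = a·0 + b·1 (s = 0, t = 1); each new remainder r_{k+1} = r_{k-1} − q_k·r_k inherits s_{k+1} = s_{k-1} − q_k·s_k, t_{k+1} = t_{k-1} − q_k·t_k, so r_k = a·s_k + b·t_k at every step:
  q = 2: r = 135, s = 1 − 2·0 = 1, t = 0 − 2·1 = -2  (check: 837·1 + 351·(-2) = 135)
  q = 2: r = 81, s = 0 − 2·1 = -2, t = 1 − 2·(-2) = 5  (check: 837·(-2) + 351·5 = 81)
  q = 1: r = 54, s = 1 − 1·(-2) = 3, t = -2 − 1·5 = -7  (check: 837·3 + 351·(-7) = 54)
  q = 1: r = 27, s = -2 − 1·3 = -5, t = 5 − 1·(-7) = 12  (check: 837·(-5) + 351·12 = 27)
The row with r = 27 (the gcd) gives the Bezout coefficients s = -5, t = 12.
Result: 837 · (-5) + 351 · (12) = 27.

gcd(837, 351) = 27; s = -5, t = 12 (check: 837·(-5) + 351·12 = 27).


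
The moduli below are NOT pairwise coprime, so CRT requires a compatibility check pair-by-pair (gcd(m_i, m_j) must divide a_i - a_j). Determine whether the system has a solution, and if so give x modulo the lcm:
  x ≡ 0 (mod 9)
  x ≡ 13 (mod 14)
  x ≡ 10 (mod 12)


Moduli 9, 14, 12 are not pairwise coprime, so CRT works modulo lcm(m_i) when all pairwise compatibility conditions hold.
Pairwise compatibility: gcd(m_i, m_j) must divide a_i - a_j for every pair.
Merge one congruence at a time:
  Start: x ≡ 0 (mod 9).
  Combine with x ≡ 13 (mod 14): gcd(9, 14) = 1; 13 - 0 = 13, which IS divisible by 1, so compatible.
    Write x = 0 + 9·t and substitute into x ≡ 13 (mod 14): 9·t ≡ 13 − 0 = 13 (mod 14).
    The inverse of 9 mod 14 is 11 (since 9·11 = 99 = 7·14 + 1), so t ≡ 11·13 = 143 ≡ 3 (mod 14).
    Then x = 0 + 9·3 = 27, valid modulo lcm(9, 14) = 126: x ≡ 27 (mod 126).
  Combine with x ≡ 10 (mod 12): gcd(126, 12) = 6, and 10 - 27 = -17 is NOT divisible by 6.
    ⇒ system is inconsistent (no integer solution).

No solution (the system is inconsistent).


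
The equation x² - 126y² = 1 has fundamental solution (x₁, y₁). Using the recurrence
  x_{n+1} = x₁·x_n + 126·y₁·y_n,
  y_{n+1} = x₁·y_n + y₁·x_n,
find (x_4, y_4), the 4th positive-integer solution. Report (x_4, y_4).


Step 1: Find the fundamental solution (x₁, y₁) of x² - 126y² = 1.
  Expand √126 as a continued fraction. a₀ = ⌊√126⌋ = 11; iterate m_{k+1} = d_k·a_k − m_k, d_{k+1} = (126 − m_{k+1}²)/d_k, a_{k+1} = ⌊(a₀ + m_{k+1})/d_{k+1}⌋ (starting m₀ = 0, d₀ = 1), with convergents p_k = a_k·p_{k-1} + p_{k-2}, q_k = a_k·q_{k-1} + q_{k-2} (p₋₁ = 1, q₋₁ = 0):
  k = 0: a₀ = 11; p₀/q₀ = 11/1; p₀² − 126·q₀² = 121 − 126 = -5.
  k = 1: m = 11, d = 5, a = ⌊(11 + 11)/5⌋ = 4; p/q = (4·11 + 1)/(4·1 + 0) = 45/4; p² − 126·q² = 2025 − 2016 = 9.
  k = 2: m = 9, d = 9, a = ⌊(11 + 9)/9⌋ = 2; p/q = (2·45 + 11)/(2·4 + 1) = 101/9; p² − 126·q² = 10201 − 10206 = -5.
  k = 3: m = 9, d = 5, a = ⌊(11 + 9)/5⌋ = 4; p/q = (4·101 + 45)/(4·9 + 4) = 449/40; p² − 126·q² = 201601 − 201600 = 1.
  The first convergent with p² − 126·q² = 1 gives the fundamental solution (x₁, y₁) = (449, 40).
Step 2: Apply the recurrence (x_{n+1}, y_{n+1}) = (x₁x_n + 126y₁y_n, x₁y_n + y₁x_n) repeatedly.
  From (x_1, y_1) = (449, 40): x_2 = 449·449 + 126·40·40 = 403201; y_2 = 449·40 + 40·449 = 35920.
  From (x_2, y_2) = (403201, 35920): x_3 = 449·403201 + 126·40·35920 = 362074049; y_3 = 449·35920 + 40·403201 = 32256120.
  From (x_3, y_3) = (362074049, 32256120): x_4 = 449·362074049 + 126·40·32256120 = 325142092801; y_4 = 449·32256120 + 40·362074049 = 28965959840.
Step 3: Verify x_4² - 126·y_4² = 105717380511014096025601 - 105717380511014096025600 = 1 (should be 1). ✓

(x_1, y_1) = (449, 40); (x_4, y_4) = (325142092801, 28965959840).
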